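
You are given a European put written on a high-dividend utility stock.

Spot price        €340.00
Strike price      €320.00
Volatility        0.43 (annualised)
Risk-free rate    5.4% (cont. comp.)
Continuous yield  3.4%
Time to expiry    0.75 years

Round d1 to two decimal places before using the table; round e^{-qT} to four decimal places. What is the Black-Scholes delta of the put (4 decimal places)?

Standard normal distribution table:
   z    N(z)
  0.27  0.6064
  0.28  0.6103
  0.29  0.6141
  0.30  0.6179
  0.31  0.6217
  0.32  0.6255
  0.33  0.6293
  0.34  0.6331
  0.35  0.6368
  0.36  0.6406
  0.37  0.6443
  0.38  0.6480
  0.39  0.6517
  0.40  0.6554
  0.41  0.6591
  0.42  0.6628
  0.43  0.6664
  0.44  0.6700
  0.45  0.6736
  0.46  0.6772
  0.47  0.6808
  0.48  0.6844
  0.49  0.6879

T = 0.75;  σ√T = 0.3724
ln(S/K) + (r − q + σ²/2)T = ln(340/320) + (0.054 − 0.034 + 0.43²/2)·0.75 = 0.0606 + 0.0843 = 0.1450
d₁ = 0.1450 / 0.3724 = 0.3893 ⇒ 0.39
N(d₁) = N(0.39) = 0.6517
Δ_put = exp(−qT)·(N(d₁) − 1) = 0.9748·(0.6517 − 1) = -0.3395

-0.3395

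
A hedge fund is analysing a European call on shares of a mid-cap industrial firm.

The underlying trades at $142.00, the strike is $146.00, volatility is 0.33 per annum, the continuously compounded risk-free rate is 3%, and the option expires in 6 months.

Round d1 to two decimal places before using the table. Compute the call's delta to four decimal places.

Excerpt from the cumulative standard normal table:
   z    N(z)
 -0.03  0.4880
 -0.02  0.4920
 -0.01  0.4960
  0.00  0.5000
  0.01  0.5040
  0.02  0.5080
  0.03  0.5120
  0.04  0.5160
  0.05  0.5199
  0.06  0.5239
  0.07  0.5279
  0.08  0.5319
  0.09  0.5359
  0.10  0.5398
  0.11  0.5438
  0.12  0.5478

0.5239

σ√T = 0.33 × 0.7071 = 0.2333
d₁ = [ln(142/146) + (0.03 + 0.33²/2)·0.5] / 0.2333 = [-0.0278 + 0.0422] / 0.2333 = 0.0619 → 0.06
N(d₁) = N(0.06) = 0.5239
Δ_call = N(d₁) = 0.5239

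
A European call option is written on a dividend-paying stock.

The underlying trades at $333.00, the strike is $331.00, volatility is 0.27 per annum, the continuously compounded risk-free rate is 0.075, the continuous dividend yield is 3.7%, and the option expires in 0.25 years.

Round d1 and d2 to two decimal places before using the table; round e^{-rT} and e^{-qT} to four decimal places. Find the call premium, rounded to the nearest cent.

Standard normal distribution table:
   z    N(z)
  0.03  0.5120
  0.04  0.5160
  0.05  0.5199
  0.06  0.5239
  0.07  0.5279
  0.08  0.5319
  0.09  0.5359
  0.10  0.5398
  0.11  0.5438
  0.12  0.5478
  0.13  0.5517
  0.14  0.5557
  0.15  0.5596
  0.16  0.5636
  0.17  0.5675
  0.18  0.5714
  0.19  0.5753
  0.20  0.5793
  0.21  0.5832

σ√T = 0.27·√0.25 = 0.1350
d₁ = [ln(333/331) + (0.075 − 0.037 + 0.27²/2)·0.25] / 0.1350 = [0.0060 + 0.0186] / 0.1350 = 0.1825 → 0.18
d₂ = d₁ − σ√T = 0.1825 − 0.1350 = 0.0475 → 0.05
exp(−qT) = exp(−0.037·0.25) = 0.9908;  exp(−rT) = exp(−0.075·0.25) = 0.9814
N(d₁) = N(0.18) = 0.5714;  N(d₂) = N(0.05) = 0.5199
C = 333·0.9908·0.5714 − 331·0.9814·0.5199 = 188.5257 − 168.8861 = 19.6396

$19.64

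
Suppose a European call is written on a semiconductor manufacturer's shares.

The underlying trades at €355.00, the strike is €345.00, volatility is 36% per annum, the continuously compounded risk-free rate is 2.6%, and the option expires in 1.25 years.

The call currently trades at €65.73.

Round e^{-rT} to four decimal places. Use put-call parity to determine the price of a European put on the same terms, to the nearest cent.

exp(−rT) = exp(−0.026·1.25) = 0.9680
Put-call parity: C − P = S − K·e^(−rT) = 355 − 345·0.9680 = 355 − 333.9600 = 21.0400
P = C − (C − P) = 65.73 − (21.0400) = 44.6900

€44.69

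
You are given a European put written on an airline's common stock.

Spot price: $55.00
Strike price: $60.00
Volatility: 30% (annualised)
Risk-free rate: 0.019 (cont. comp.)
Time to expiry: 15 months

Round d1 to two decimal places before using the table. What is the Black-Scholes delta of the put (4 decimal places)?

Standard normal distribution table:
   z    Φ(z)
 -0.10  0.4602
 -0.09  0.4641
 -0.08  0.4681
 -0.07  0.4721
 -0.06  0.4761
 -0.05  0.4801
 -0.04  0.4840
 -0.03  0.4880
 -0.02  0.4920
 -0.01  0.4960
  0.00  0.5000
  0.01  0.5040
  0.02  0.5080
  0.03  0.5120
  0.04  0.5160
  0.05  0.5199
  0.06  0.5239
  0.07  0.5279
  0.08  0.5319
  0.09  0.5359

-0.5080

σ√T = 0.3 × 1.1180 = 0.3354
d₁ = [ln(55/60) + (0.019 + ½·0.3²)·1.25] / (σ√T) = (-0.0870 + 0.0800) / 0.3354 = -0.0209 which rounds to -0.02
N(d₁) = N(-0.02) = 0.4920
Δ_put = N(d₁) − 1 = 0.4920 − 1 = -0.5080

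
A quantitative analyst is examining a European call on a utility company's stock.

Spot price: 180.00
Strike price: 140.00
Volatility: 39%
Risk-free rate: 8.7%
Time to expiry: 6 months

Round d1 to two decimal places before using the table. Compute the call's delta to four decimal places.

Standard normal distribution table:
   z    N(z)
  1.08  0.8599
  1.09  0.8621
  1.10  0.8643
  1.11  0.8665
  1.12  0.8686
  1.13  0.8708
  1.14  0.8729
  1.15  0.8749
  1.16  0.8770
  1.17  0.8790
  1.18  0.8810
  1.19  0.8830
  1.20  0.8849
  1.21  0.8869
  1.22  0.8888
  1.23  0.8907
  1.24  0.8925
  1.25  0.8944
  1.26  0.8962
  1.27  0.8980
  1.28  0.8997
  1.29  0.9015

0.8869

T = 0.5;  σ√T = 0.2758
d₁ = [ln(180/140) + (0.087 + 0.39²/2)·0.5] / 0.2758 = [0.2513 + 0.0815] / 0.2758 = 1.2069 which rounds to 1.21
N(d₁) = N(1.21) = 0.8869
Δ_call = N(d₁) = 0.8869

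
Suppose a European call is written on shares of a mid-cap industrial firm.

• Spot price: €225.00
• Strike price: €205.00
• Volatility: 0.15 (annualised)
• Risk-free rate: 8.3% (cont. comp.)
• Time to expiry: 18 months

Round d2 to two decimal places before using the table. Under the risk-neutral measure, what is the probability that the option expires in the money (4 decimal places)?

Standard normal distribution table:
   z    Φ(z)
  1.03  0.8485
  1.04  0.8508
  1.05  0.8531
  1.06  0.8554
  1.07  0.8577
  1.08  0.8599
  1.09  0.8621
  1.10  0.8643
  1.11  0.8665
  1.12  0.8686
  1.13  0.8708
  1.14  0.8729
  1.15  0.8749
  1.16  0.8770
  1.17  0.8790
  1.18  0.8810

0.8621

σ√T = 0.15·√1.5 = 0.1837
d₁ = [ln(225/205) + (0.083 + 0.15²/2)·1.5] / 0.1837 = [0.0931 + 0.1414] / 0.1837 = 1.2763 ⇒ 1.28
d₂ = d₁ − σ√T = 1.2763 − 0.1837 = 1.0926 ⇒ 1.09
Pr(exercise) under Q = N(d₂) = 0.8621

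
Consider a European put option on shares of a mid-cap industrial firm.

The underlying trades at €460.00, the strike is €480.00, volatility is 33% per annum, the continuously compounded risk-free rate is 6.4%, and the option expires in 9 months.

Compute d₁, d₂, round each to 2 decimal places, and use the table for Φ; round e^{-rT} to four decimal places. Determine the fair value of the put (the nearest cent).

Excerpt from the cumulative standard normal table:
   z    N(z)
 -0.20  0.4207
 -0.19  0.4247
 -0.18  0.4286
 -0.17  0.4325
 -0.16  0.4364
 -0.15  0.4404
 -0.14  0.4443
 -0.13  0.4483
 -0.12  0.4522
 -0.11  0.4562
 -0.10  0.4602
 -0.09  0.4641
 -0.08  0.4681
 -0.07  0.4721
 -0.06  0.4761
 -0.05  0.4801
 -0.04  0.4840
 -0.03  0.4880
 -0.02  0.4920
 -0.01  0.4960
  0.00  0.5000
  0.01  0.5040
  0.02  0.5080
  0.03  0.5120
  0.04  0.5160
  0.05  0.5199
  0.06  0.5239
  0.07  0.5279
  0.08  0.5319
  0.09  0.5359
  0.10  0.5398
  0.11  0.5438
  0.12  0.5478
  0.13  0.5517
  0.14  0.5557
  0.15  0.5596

T = 0.75;  σ√T = 0.2858
d₁ = [ln(460/480) + (0.064 + ½·0.33²)·0.75] / (σ√T) = (-0.0426 + 0.0888) / 0.2858 = 0.1619 ⇒ 0.16
d₂ = 0.1619 − 0.2858 = -0.1239 ⇒ -0.12
exp(−rT) = exp(−0.064·0.75) = 0.9531
N(−d₂) = N(0.12) = 0.5478;  N(−d₁) = N(-0.16) = 0.4364
P = 480·0.9531·0.5478 − 460·0.4364 = 250.6119 − 200.7440 = 49.8679

€49.87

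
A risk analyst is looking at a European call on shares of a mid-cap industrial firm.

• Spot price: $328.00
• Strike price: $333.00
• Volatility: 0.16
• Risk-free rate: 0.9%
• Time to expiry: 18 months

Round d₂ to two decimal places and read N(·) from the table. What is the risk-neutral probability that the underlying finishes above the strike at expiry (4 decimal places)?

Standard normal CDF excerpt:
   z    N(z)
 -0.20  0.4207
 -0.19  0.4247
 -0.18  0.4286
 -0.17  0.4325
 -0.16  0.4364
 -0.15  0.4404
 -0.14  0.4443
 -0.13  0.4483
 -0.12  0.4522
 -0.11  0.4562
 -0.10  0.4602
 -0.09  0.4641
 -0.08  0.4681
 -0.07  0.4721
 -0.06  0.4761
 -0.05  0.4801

0.4562

T = 1.5;  σ√T = 0.1960
ln(S/K) + (r + σ²/2)T = ln(328/333) + (0.009 + 0.16²/2)·1.5 = -0.0151 + 0.0327 = 0.0176
d₁ = 0.0176 / 0.1960 = 0.0897 ≈ 0.09
d₂ = d₁ − σ√T = 0.0897 − 0.1960 = -0.1063 ≈ -0.11
Pr(exercise) under Q = N(d₂) = 0.4562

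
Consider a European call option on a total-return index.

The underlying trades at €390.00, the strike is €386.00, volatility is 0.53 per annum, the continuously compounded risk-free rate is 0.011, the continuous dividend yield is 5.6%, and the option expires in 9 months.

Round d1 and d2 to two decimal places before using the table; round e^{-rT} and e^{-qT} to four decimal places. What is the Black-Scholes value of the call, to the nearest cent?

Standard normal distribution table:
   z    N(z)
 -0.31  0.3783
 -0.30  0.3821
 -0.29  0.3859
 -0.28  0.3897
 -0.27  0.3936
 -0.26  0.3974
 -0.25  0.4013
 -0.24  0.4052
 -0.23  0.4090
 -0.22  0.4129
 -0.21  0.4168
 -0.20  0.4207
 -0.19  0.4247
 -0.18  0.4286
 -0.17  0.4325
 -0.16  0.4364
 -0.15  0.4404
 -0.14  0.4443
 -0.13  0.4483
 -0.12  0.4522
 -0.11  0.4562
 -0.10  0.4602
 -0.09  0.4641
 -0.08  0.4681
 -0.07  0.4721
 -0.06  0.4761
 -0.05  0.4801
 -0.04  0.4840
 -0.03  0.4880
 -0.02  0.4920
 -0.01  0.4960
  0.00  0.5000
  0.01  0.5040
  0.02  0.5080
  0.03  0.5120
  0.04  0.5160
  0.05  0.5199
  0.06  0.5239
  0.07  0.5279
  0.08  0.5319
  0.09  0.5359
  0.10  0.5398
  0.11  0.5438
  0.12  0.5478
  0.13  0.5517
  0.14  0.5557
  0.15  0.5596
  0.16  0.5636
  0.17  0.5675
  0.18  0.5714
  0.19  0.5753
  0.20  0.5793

€64.50

σ√T = 0.53 × 0.8660 = 0.4590
d₁ = [ln(390/386) + (0.011 − 0.056 + 0.53²/2)·0.75] / 0.4590 = [0.0103 + 0.0716] / 0.4590 = 0.1784 which rounds to 0.18
d₂ = d₁ − σ√T = 0.1784 − 0.4590 = -0.2806 which rounds to -0.28
exp(−qT) = exp(−0.056·0.75) = 0.9589;  exp(−rT) = exp(−0.011·0.75) = 0.9918
C = 390·0.9589·N(0.18) − 386·0.9918·N(-0.28) = 390·0.9589·0.5714 − 386·0.9918·0.3897 = 213.6870 − 149.1907 = 64.4963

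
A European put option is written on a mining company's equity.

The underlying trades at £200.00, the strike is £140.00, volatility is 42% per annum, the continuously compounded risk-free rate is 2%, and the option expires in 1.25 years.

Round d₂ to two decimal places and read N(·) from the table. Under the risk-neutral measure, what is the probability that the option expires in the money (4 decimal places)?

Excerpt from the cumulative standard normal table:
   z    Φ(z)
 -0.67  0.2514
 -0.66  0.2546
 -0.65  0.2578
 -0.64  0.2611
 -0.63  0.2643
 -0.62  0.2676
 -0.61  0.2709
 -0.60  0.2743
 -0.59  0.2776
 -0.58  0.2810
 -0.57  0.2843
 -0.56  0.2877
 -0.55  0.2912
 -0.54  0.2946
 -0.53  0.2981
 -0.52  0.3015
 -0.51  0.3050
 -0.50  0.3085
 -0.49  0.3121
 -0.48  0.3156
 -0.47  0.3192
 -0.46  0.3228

σ√T = 0.42·√1.25 = 0.4696
ln(S/K) + (r + σ²/2)T = ln(200/140) + (0.02 + 0.42²/2)·1.25 = 0.3567 + 0.1352 = 0.4919
d₁ = 0.4919 / 0.4696 = 1.0476 → 1.05
d₂ = d₁ − σ√T = 1.0476 − 0.4696 = 0.5780 → 0.58
Pr(exercise) under Q = N(−d₂) = N(-0.58) = 0.2810

0.2810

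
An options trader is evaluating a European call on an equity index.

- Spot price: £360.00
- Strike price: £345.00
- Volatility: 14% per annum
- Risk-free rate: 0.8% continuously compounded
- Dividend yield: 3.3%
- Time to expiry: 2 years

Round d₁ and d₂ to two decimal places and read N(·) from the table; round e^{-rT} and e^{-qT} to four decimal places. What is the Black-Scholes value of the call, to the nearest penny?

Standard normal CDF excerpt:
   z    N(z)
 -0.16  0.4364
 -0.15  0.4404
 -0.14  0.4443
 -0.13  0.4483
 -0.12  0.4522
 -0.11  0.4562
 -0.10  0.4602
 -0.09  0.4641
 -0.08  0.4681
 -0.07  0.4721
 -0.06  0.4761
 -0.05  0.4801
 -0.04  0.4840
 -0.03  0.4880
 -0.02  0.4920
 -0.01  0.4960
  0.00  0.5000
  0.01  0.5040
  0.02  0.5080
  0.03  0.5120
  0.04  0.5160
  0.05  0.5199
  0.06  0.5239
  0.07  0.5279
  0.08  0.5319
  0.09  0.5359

σ√T = 0.14 × 1.4142 = 0.1980
d₁ = [ln(360/345) + (0.008 − 0.033 + ½·0.14²)·2] / (σ√T) = (0.0426 − 0.0304) / 0.1980 = 0.0614 ≈ 0.06
d₂ = 0.0614 − 0.1980 = -0.1366 ≈ -0.14
e^(−qT) = e^(−0.033·2) = 0.9361;  e^(−rT) = e^(−0.008·2) = 0.9841
C = 360·0.9361·N(0.06) − 345·0.9841·N(-0.14) = 360·0.9361·0.5239 − 345·0.9841·0.4443 = 176.5522 − 150.8463 = 25.7059

£25.71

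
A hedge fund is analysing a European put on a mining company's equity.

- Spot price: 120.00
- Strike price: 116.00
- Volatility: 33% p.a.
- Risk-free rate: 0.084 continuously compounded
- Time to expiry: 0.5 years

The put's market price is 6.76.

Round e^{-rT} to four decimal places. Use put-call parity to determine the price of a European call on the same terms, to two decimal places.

e^(−rT) = e^(−0.084·0.5) = 0.9589
Put-call parity: C − P = S − K·e^(−rT) = 120 − 116·0.9589 = 120 − 111.2324 = 8.7676
C = P + (C − P) = 6.76 + (8.7676) = 15.5276

15.53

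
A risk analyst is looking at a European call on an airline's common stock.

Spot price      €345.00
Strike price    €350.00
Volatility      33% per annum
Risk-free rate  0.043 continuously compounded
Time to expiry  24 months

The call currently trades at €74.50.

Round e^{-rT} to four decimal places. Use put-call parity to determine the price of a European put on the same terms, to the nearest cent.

€50.66

e^(−rT) = e^(−0.043·2) = 0.9176
Put-call parity: C − P = S − K·e^(−rT) = 345 − 350·0.9176 = 345 − 321.1600 = 23.8400
P = C − (C − P) = 74.50 − (23.8400) = 50.6600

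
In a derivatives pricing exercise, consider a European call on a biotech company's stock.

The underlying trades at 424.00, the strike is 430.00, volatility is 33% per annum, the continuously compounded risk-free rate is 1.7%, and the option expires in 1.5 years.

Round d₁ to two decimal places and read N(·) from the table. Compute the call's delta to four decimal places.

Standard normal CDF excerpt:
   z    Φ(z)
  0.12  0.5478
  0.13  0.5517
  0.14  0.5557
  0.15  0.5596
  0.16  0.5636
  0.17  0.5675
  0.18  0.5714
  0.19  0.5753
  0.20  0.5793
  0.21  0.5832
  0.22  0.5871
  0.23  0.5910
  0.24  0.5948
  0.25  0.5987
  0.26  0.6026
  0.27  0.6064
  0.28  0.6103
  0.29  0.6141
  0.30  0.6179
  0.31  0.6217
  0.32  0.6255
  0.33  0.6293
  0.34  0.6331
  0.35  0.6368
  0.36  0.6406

σ√T = 0.33·√1.5 = 0.4042
d₁ = [ln(424/430) + (0.017 + 0.33²/2)·1.5] / 0.4042 = [-0.0141 + 0.1072] / 0.4042 = 0.2304 which rounds to 0.23
N(d₁) = N(0.23) = 0.5910
Δ_call = N(d₁) = 0.5910

0.5910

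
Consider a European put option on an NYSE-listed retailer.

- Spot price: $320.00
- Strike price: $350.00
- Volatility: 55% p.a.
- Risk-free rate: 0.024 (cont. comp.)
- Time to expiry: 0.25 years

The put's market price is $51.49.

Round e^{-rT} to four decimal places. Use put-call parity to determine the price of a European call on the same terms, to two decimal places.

exp(−rT) = exp(−0.024·0.25) = 0.9940
Put-call parity: C − P = S − K·e^(−rT) = 320 − 350·0.9940 = 320 − 347.9000 = -27.9000
C = P + (C − P) = 51.49 + (-27.9000) = 23.5900

$23.59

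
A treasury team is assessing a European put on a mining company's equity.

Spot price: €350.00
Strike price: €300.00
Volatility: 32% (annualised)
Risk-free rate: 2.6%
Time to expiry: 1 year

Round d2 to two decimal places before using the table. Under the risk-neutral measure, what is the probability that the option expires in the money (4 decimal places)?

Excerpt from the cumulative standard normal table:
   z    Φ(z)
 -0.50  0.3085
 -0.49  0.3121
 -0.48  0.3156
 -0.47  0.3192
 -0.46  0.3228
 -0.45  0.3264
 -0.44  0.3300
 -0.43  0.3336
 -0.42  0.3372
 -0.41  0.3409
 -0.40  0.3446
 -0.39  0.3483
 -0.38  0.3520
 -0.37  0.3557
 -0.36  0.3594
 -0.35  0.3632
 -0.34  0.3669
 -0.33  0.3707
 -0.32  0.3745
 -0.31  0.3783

0.3446

σ√T = 0.32·√1 = 0.3200
d₁ = [ln(350/300) + (0.026 + 0.32²/2)·1] / 0.3200 = [0.1542 + 0.0772] / 0.3200 = 0.7230 ≈ 0.72
d₂ = d₁ − σ√T = 0.7230 − 0.3200 = 0.4030 ≈ 0.40
Risk-neutral Pr[S_T < K] = N(−d₂) = N(-0.40) = 0.3446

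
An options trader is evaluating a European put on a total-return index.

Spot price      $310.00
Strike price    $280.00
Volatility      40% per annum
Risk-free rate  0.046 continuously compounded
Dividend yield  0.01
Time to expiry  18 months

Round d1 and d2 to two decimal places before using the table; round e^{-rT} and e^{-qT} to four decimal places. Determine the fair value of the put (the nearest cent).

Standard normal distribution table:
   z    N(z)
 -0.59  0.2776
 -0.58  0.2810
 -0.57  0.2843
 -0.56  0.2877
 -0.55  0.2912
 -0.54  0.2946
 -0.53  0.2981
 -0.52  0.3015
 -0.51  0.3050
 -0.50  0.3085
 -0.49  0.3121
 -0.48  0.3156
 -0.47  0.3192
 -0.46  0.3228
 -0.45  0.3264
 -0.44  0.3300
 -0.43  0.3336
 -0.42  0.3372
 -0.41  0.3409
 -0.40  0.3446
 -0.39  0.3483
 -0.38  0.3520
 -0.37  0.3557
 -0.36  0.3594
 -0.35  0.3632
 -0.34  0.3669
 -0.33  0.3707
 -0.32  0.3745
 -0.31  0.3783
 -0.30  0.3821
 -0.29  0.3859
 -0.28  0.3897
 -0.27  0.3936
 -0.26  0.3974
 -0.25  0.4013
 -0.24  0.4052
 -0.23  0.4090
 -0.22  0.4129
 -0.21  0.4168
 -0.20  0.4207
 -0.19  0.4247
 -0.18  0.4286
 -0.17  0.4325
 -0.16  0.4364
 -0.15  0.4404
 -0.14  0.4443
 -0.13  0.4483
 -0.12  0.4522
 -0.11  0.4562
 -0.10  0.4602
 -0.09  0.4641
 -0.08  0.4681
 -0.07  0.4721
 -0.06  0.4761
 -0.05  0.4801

$35.51

σ√T = 0.4·√1.5 = 0.4899
ln(S/K) + (r − q + σ²/2)T = ln(310/280) + (0.046 − 0.01 + 0.4²/2)·1.5 = 0.1018 + 0.1740 = 0.2758
d₁ = 0.2758 / 0.4899 = 0.5629 ⇒ 0.56
d₂ = d₁ − σ√T = 0.5629 − 0.4899 = 0.0730 ⇒ 0.07
exp(−qT) = exp(−0.01·1.5) = 0.9851;  exp(−rT) = exp(−0.046·1.5) = 0.9333
N(−d₂) = N(-0.07) = 0.4721;  N(−d₁) = N(-0.56) = 0.2877
P = 280·0.9333·0.4721 − 310·0.9851·0.2877 = 123.3711 − 87.8581 = 35.5129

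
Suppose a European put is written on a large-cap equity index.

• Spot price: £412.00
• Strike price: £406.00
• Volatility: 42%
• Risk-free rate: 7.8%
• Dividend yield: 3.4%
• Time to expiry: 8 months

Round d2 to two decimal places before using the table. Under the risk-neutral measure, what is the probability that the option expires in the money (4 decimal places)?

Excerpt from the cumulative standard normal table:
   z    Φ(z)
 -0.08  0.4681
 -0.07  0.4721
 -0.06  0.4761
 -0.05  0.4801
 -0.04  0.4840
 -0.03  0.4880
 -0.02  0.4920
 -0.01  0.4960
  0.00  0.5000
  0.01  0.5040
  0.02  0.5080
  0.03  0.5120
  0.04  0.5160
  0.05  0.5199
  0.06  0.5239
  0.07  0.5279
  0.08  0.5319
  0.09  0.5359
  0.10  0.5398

0.5160

σ√T = 0.42 × 0.8165 = 0.3429
d₁ = [ln(412/406) + (0.078 − 0.034 + ½·0.42²)·0.6667] / (σ√T) = (0.0147 + 0.0881) / 0.3429 = 0.2998 ≈ 0.30
d₂ = 0.2998 − 0.3429 = -0.0431 ≈ -0.04
Pr(exercise) under Q = N(−d₂) = N(0.04) = 0.5160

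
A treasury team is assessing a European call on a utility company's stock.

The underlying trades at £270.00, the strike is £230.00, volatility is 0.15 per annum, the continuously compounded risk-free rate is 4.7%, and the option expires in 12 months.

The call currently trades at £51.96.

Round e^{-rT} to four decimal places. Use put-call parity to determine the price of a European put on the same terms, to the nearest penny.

exp(−rT) = exp(−0.047·1) = 0.9541
Put-call parity: C − P = S − K·e^(−rT) = 270 − 230·0.9541 = 270 − 219.4430 = 50.5570
P = C − (C − P) = 51.96 − (50.5570) = 1.4030

£1.40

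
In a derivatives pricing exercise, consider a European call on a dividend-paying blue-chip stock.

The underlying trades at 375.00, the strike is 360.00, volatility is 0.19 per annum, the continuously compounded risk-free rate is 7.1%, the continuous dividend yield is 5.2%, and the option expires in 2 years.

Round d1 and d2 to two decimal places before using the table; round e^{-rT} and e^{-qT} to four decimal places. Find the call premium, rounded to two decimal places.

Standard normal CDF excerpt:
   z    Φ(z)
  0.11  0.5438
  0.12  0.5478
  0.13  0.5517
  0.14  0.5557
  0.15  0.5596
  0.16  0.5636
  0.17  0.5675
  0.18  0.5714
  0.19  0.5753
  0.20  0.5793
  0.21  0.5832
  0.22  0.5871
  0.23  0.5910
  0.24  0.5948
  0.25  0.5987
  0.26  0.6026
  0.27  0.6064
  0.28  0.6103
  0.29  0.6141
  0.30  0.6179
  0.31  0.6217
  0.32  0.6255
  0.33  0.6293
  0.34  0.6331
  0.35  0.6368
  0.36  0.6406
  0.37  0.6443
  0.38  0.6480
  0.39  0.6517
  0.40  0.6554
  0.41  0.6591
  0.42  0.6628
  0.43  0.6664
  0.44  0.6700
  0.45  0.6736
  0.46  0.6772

49.18

σ√T = 0.19 × 1.4142 = 0.2687
d₁ = [ln(375/360) + (0.071 − 0.052 + 0.19²/2)·2] / 0.2687 = [0.0408 + 0.0741] / 0.2687 = 0.4277 which rounds to 0.43
d₂ = d₁ − σ√T = 0.4277 − 0.2687 = 0.1590 which rounds to 0.16
exp(−qT) = exp(−0.052·2) = 0.9012;  exp(−rT) = exp(−0.071·2) = 0.8676
N(d₁) = N(0.43) = 0.6664;  N(d₂) = N(0.16) = 0.5636
C = 375·0.9012·0.6664 − 360·0.8676·0.5636 = 225.2099 − 176.0326 = 49.1773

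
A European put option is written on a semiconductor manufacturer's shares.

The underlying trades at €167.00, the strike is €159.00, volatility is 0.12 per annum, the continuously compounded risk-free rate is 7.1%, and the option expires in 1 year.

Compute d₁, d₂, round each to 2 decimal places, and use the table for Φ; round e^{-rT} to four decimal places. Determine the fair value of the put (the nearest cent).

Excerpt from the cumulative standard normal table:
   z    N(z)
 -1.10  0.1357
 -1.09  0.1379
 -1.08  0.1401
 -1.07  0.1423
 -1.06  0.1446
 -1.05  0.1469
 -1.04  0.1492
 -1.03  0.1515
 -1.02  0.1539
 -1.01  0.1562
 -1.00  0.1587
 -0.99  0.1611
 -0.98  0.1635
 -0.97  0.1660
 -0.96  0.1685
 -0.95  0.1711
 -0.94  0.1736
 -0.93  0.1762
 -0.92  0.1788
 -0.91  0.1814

€1.56

σ√T = 0.12 × 1.0000 = 0.1200
d₁ = [ln(167/159) + (0.071 + 0.12²/2)·1] / 0.1200 = [0.0491 + 0.0782] / 0.1200 = 1.0607 ≈ 1.06
d₂ = d₁ − σ√T = 1.0607 − 0.1200 = 0.9407 ≈ 0.94
e^(−rT) = e^(−0.071·1) = 0.9315
P = 159·0.9315·N(-0.94) − 167·N(-1.06) = 159·0.9315·0.1736 − 167·0.1446 = 25.7116 − 24.1482 = 1.5634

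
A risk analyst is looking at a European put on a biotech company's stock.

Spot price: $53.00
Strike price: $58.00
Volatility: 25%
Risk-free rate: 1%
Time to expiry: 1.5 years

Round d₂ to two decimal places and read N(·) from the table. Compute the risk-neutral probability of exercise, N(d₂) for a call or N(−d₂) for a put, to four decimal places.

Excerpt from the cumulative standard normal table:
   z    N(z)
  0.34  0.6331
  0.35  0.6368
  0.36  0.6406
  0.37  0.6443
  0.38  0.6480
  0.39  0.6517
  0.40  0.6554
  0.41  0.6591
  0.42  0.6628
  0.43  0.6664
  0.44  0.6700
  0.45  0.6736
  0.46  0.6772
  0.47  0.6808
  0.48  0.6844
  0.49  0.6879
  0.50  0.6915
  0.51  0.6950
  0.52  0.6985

σ√T = 0.25 × 1.2247 = 0.3062
d₁ = [ln(53/58) + (0.01 + 0.25²/2)·1.5] / 0.3062 = [-0.0902 + 0.0619] / 0.3062 = -0.0923 → -0.09
d₂ = d₁ − σ√T = -0.0923 − 0.3062 = -0.3985 → -0.40
Pr(exercise) under Q = N(−d₂) = N(0.40) = 0.6554

0.6554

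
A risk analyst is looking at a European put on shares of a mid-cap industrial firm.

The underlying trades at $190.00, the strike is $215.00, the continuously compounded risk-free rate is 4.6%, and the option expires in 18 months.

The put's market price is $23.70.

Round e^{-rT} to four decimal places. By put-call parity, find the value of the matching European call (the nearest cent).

e^(−rT) = e^(−0.046·1.5) = 0.9333
Put-call parity: C − P = S − K·e^(−rT) = 190 − 215·0.9333 = 190 − 200.6595 = -10.6595
C = P + (C − P) = 23.70 + (-10.6595) = 13.0405

$13.04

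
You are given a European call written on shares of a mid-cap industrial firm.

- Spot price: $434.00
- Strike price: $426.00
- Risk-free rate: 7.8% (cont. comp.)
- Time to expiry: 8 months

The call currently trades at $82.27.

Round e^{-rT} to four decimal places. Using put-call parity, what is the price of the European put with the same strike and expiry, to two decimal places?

e^(−rT) = e^(−0.078·0.6667) = 0.9493
Put-call parity: C − P = S − K·e^(−rT) = 434 − 426·0.9493 = 434 − 404.4018 = 29.5982
P = C − (C − P) = 82.27 − (29.5982) = 52.6718

$52.67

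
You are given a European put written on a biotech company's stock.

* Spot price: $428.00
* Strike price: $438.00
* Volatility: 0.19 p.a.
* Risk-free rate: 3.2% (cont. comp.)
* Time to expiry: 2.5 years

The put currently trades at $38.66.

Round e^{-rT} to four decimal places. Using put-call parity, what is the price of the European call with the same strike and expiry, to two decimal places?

e^(−rT) = e^(−0.032·2.5) = 0.9231
Put-call parity: C − P = S − K·e^(−rT) = 428 − 438·0.9231 = 428 − 404.3178 = 23.6822
C = P + (C − P) = 38.66 + (23.6822) = 62.3422

$62.34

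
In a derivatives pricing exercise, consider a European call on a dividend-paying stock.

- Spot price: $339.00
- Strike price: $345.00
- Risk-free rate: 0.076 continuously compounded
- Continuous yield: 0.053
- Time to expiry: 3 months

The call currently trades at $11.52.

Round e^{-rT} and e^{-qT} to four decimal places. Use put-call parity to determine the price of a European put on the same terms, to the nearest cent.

e^(−qT) = e^(−0.053·0.25) = 0.9868;  e^(−rT) = e^(−0.076·0.25) = 0.9812
Put-call parity: C − P = S·e^(−qT) − K·e^(−rT) = 339·0.9868 − 345·0.9812 = 334.5252 − 338.5140 = -3.9888
P = C − (C − P) = 11.52 − (-3.9888) = 15.5088

$15.51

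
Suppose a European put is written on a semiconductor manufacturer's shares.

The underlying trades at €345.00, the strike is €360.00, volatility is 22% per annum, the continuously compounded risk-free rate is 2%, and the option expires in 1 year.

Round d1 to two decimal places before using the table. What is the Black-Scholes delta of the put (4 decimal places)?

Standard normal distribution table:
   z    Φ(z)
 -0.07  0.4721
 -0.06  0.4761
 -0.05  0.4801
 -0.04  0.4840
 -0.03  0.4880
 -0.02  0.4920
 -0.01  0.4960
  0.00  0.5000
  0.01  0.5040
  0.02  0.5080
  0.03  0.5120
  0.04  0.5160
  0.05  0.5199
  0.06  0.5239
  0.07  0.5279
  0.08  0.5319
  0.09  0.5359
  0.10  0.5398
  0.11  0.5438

-0.4960

σ√T = 0.22·√1 = 0.2200
d₁ = [ln(345/360) + (0.02 + ½·0.22²)·1] / (σ√T) = (-0.0426 + 0.0442) / 0.2200 = 0.0075 → 0.01
N(d₁) = N(0.01) = 0.5040
Δ_put = N(d₁) − 1 = 0.5040 − 1 = -0.4960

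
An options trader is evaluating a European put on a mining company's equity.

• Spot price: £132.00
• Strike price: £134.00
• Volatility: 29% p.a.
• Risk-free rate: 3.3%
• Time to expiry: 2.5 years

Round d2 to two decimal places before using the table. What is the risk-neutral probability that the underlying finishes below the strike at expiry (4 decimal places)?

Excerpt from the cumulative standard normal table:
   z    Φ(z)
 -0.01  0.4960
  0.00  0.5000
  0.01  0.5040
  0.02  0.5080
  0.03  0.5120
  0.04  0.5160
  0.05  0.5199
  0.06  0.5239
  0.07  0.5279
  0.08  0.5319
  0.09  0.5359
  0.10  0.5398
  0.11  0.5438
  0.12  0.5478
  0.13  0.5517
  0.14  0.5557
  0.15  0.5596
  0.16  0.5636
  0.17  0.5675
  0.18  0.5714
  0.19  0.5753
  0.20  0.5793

T = 2.5;  σ√T = 0.4585
ln(S/K) + (r + σ²/2)T = ln(132/134) + (0.033 + 0.29²/2)·2.5 = -0.0150 + 0.1876 = 0.1726
d₁ = 0.1726 / 0.4585 = 0.3764 which rounds to 0.38
d₂ = d₁ − σ√T = 0.3764 − 0.4585 = -0.0821 which rounds to -0.08
Pr(exercise) under Q = N(−d₂) = N(0.08) = 0.5319

0.5319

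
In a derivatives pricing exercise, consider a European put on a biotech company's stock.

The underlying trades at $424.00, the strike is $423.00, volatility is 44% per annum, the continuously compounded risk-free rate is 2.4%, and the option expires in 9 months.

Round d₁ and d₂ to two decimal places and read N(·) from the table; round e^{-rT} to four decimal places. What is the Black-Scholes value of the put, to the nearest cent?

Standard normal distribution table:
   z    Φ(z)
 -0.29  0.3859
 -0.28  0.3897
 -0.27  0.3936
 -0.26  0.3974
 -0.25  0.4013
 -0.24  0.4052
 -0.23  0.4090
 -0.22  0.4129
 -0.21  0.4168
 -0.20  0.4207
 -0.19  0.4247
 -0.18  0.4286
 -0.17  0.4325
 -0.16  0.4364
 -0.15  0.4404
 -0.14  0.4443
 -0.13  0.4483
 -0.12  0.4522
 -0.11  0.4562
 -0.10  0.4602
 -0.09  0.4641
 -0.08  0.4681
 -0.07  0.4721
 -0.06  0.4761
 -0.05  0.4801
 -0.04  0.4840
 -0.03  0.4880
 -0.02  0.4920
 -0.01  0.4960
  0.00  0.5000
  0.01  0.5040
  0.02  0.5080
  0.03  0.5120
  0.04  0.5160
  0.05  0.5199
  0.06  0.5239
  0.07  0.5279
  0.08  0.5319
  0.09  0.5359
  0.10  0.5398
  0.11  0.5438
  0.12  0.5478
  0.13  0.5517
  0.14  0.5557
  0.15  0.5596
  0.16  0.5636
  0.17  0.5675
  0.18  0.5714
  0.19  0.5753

σ√T = 0.44·√0.75 = 0.3811
d₁ = [ln(424/423) + (0.024 + 0.44²/2)·0.75] / 0.3811 = [0.0024 + 0.0906] / 0.3811 = 0.2440 ≈ 0.24
d₂ = d₁ − σ√T = 0.2440 − 0.3811 = -0.1371 ≈ -0.14
exp(−rT) = exp(−0.024·0.75) = 0.9822
N(−d₂) = N(0.14) = 0.5557;  N(−d₁) = N(-0.24) = 0.4052
P = 423·0.9822·0.5557 − 424·0.4052 = 230.8770 − 171.8048 = 59.0722

$59.07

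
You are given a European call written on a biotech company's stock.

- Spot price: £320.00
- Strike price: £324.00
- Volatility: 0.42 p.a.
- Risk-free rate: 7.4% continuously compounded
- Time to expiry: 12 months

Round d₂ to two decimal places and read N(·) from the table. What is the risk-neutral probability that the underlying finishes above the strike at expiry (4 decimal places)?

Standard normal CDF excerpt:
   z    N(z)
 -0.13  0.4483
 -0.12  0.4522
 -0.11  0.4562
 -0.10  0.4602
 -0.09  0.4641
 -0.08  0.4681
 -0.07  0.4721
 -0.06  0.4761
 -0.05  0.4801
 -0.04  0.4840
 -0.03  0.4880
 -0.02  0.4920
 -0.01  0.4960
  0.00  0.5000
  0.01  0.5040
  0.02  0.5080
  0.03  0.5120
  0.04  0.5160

0.4761

T = 1;  σ√T = 0.4200
d₁ = [ln(320/324) + (0.074 + 0.42²/2)·1] / 0.4200 = [-0.0124 + 0.1622] / 0.4200 = 0.3566 ≈ 0.36
d₂ = d₁ − σ√T = 0.3566 − 0.4200 = -0.0634 ≈ -0.06
Risk-neutral Pr[S_T > K] = N(d₂) = N(-0.06) = 0.4761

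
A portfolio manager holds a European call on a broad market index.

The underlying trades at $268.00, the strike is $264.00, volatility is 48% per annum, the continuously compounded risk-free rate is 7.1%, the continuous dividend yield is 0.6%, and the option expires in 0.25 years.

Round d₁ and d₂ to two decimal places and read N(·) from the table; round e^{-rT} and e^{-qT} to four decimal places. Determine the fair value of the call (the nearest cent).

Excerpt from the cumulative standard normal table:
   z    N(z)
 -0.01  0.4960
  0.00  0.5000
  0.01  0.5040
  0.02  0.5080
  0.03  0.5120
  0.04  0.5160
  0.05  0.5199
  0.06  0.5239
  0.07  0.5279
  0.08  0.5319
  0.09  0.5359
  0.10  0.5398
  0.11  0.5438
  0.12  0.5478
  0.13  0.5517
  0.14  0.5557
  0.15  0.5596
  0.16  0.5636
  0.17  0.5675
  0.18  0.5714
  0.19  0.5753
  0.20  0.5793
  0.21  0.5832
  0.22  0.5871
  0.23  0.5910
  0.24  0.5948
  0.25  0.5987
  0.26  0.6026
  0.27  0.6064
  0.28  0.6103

$29.50

T = 0.25;  σ√T = 0.2400
ln(S/K) + (r − q + σ²/2)T = ln(268/264) + (0.071 − 0.006 + 0.48²/2)·0.25 = 0.0150 + 0.0450 = 0.0601
d₁ = 0.0601 / 0.2400 = 0.2504 which rounds to 0.25
d₂ = d₁ − σ√T = 0.2504 − 0.2400 = 0.0104 which rounds to 0.01
exp(−qT) = exp(−0.006·0.25) = 0.9985;  exp(−rT) = exp(−0.071·0.25) = 0.9824
N(d₁) = N(0.25) = 0.5987;  N(d₂) = N(0.01) = 0.5040
C = 268·0.9985·0.5987 − 264·0.9824·0.5040 = 160.2109 − 130.7142 = 29.4967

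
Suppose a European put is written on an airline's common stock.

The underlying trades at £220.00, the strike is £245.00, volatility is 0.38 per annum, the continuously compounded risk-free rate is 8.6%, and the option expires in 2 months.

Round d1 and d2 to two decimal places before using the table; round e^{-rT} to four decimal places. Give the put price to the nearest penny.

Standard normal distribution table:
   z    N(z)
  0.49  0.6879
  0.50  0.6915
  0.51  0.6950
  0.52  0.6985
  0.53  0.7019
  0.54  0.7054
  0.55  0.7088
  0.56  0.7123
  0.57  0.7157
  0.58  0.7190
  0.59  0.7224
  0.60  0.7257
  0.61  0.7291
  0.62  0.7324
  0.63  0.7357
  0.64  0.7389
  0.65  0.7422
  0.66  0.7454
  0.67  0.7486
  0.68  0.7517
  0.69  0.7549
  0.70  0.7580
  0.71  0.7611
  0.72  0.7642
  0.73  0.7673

σ√T = 0.38 × 0.4082 = 0.1551
ln(S/K) + (r + σ²/2)T = ln(220/245) + (0.086 + 0.38²/2)·0.1667 = -0.1076 + 0.0264 = -0.0813
d₁ = -0.0813 / 0.1551 = -0.5238 → -0.52
d₂ = d₁ − σ√T = -0.5238 − 0.1551 = -0.6790 → -0.68
exp(−rT) = exp(−0.086·0.1667) = 0.9858
P = 245·0.9858·N(0.68) − 220·N(0.52) = 245·0.9858·0.7517 − 220·0.6985 = 181.5513 − 153.6700 = 27.8813

£27.88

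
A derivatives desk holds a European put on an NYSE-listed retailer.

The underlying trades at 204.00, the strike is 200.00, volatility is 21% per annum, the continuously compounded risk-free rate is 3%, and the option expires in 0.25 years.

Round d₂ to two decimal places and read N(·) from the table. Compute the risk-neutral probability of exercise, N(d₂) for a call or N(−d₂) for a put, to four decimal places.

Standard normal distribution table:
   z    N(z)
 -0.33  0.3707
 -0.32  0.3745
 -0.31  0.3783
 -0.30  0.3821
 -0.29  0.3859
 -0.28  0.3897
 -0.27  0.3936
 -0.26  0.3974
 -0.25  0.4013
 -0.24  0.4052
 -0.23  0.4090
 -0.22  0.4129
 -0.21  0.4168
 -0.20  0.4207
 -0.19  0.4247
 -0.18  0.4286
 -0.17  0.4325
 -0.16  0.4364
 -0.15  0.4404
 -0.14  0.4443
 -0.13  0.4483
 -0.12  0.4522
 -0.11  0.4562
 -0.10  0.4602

T = 0.25;  σ√T = 0.1050
ln(S/K) + (r + σ²/2)T = ln(204/200) + (0.03 + 0.21²/2)·0.25 = 0.0198 + 0.0130 = 0.0328
d₁ = 0.0328 / 0.1050 = 0.3125 ≈ 0.31
d₂ = d₁ − σ√T = 0.3125 − 0.1050 = 0.2075 ≈ 0.21
Pr(exercise) under Q = N(−d₂) = N(-0.21) = 0.4168

0.4168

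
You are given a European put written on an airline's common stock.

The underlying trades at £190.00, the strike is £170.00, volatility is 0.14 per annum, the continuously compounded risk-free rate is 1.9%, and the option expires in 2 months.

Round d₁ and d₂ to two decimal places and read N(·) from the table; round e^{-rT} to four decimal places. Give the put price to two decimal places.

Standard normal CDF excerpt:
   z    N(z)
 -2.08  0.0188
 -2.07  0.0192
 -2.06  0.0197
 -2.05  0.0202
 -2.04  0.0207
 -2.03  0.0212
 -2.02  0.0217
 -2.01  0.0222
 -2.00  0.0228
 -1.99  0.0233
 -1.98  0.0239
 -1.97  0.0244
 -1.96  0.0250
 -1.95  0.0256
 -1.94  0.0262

£0.11

T = 0.1667;  σ√T = 0.0572
d₁ = [ln(190/170) + (0.019 + 0.14²/2)·0.1667] / 0.0572 = [0.1112 + 0.0048] / 0.0572 = 2.0300 ≈ 2.03
d₂ = d₁ − σ√T = 2.0300 − 0.0572 = 1.9729 ≈ 1.97
e^(−rT) = e^(−0.019·0.1667) = 0.9968
N(−d₂) = N(-1.97) = 0.0244;  N(−d₁) = N(-2.03) = 0.0212
P = 170·0.9968·0.0244 − 190·0.0212 = 4.1347 − 4.0280 = 0.1067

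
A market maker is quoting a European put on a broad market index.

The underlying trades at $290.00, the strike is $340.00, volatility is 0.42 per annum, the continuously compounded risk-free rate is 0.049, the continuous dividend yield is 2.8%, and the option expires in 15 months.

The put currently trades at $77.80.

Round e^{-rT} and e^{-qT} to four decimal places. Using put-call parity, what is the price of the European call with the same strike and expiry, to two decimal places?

e^(−qT) = e^(−0.028·1.25) = 0.9656;  e^(−rT) = e^(−0.049·1.25) = 0.9406
Put-call parity: C − P = S·e^(−qT) − K·e^(−rT) = 290·0.9656 − 340·0.9406 = 280.0240 − 319.8040 = -39.7800
C = P + (C − P) = 77.80 + (-39.7800) = 38.0200

$38.02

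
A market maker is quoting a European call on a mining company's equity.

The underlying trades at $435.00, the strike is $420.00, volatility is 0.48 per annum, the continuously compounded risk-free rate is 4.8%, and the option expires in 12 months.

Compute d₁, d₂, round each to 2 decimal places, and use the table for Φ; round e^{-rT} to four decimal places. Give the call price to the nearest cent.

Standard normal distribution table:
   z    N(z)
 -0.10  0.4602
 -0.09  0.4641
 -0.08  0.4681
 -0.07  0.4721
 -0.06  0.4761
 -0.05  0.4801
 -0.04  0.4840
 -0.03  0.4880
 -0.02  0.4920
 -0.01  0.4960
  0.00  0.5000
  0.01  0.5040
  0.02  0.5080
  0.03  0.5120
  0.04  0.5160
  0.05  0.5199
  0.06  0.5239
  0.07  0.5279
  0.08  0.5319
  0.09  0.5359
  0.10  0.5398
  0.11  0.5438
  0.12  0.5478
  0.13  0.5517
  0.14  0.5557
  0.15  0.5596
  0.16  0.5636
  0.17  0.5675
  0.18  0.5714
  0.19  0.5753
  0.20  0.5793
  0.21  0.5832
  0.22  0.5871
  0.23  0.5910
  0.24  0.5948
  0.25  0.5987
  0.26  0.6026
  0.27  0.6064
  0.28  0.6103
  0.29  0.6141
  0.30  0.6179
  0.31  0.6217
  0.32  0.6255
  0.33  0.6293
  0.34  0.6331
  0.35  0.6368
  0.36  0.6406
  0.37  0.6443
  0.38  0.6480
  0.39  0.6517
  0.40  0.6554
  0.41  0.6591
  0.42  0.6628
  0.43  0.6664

σ√T = 0.48·√1 = 0.4800
d₁ = [ln(435/420) + (0.048 + 0.48²/2)·1] / 0.4800 = [0.0351 + 0.1632] / 0.4800 = 0.4131 ≈ 0.41
d₂ = d₁ − σ√T = 0.4131 − 0.4800 = -0.0669 ≈ -0.07
e^(−rT) = e^(−0.048·1) = 0.9531
N(d₁) = N(0.41) = 0.6591;  N(d₂) = N(-0.07) = 0.4721
C = 435·0.6591 − 420·0.9531·0.4721 = 286.7085 − 188.9826 = 97.7259

$97.73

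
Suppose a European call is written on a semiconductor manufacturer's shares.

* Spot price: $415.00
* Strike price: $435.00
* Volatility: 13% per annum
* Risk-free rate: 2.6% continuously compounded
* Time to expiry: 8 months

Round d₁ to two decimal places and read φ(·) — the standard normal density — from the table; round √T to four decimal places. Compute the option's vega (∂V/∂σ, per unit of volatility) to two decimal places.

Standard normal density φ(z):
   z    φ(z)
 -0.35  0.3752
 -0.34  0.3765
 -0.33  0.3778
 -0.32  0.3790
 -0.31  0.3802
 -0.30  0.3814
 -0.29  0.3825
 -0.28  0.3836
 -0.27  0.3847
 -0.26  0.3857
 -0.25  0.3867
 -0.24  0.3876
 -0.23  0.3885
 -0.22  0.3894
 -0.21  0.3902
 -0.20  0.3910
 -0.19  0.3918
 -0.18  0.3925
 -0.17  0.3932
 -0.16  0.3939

131.64

T = 0.6667;  σ√T = 0.1061
d₁ = [ln(415/435) + (0.026 + 0.13²/2)·0.6667] / 0.1061 = [-0.0471 + 0.0230] / 0.1061 = -0.2271 → -0.23
√T = √0.6667 = 0.8165
φ(d₁) = φ(-0.23) = 0.3885
vega = S·φ(d₁)·√T = 415·0.3885·0.8165 = 131.6423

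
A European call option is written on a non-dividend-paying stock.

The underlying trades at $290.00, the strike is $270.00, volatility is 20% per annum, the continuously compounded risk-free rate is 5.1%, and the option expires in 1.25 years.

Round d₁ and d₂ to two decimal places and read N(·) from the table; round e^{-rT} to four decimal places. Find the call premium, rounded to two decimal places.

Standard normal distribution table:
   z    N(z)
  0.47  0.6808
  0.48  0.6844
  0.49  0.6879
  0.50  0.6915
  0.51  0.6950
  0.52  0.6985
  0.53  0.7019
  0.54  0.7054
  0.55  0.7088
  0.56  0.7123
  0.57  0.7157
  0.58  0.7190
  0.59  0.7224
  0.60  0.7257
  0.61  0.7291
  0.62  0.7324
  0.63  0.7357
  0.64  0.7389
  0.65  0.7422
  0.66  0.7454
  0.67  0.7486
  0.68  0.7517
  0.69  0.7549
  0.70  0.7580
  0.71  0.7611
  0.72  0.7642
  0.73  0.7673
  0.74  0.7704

$47.36

σ√T = 0.2 × 1.1180 = 0.2236
d₁ = [ln(290/270) + (0.051 + 0.2²/2)·1.25] / 0.2236 = [0.0715 + 0.0888] / 0.2236 = 0.7165 ⇒ 0.72
d₂ = d₁ − σ√T = 0.7165 − 0.2236 = 0.4929 ⇒ 0.49
exp(−rT) = exp(−0.051·1.25) = 0.9382
C = 290·N(0.72) − 270·0.9382·N(0.49) = 290·0.7642 − 270·0.9382·0.6879 = 221.6180 − 174.2547 = 47.3633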